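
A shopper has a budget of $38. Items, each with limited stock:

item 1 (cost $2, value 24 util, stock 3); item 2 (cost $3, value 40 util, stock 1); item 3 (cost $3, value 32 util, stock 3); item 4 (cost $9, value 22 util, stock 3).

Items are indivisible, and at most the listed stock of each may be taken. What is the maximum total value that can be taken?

252 util

Top feasible selections:
- 3×item 1 + 1×item 2 + 3×item 3 + 2×item 4: cost 36, value 252
- 3×item 1 + 1×item 2 + 3×item 3 + 1×item 4: cost 27, value 230
- 2×item 1 + 1×item 2 + 3×item 3 + 2×item 4: cost 34, value 228
- 3×item 1 + 1×item 2 + 2×item 3 + 2×item 4: cost 33, value 220
Best: 252 util.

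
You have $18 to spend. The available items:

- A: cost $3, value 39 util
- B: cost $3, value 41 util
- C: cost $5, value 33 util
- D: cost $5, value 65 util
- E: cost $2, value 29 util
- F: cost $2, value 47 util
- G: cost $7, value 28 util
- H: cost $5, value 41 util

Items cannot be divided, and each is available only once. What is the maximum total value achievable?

233 util

Check high-value combinations within $18:
- A+B+D+F+H: cost 3+3+5+2+5=18, value 39+41+65+47+41=233
- A+B+C+D+F: cost 3+3+5+5+2=18, value 39+41+33+65+47=225
- B+D+E+F+H: cost 3+5+2+2+5=17, value 41+65+29+47+41=223
- A+B+D+E+F: cost 3+3+5+2+2=15, value 39+41+65+29+47=221
- A+D+E+F+H: cost 3+5+2+2+5=17, value 39+65+29+47+41=221
Best: 233 util.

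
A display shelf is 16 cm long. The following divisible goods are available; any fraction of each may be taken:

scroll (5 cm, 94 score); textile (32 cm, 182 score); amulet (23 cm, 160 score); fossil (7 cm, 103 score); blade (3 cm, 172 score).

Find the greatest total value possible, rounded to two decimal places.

Take in order of value per unit:
- blade (172/3 per unit): all 3 → value 172, running total 172.00
- scroll (94/5 per unit): all 5 → value 94, running total 266.00
- fossil (103/7 per unit): all 7 → value 103, running total 369.00
- amulet (160/23 per unit): 1 of 23 → value 1×160/23 = 6.9565, running total 375.96
Total 375.96.

375.96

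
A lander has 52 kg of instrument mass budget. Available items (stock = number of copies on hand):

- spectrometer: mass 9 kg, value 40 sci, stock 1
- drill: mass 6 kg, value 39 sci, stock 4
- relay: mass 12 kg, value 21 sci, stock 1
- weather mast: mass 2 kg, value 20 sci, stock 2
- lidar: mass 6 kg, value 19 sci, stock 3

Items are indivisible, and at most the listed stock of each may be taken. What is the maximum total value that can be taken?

Best selections within mass 52 and stock limits:
- 1×spectrometer + 4×drill + 2×weather mast + 2×lidar: mass 49, value 274
- 1×spectrometer + 4×drill + 1×relay + 2×weather mast: mass 49, value 257
Best: 274 sci.

274 sci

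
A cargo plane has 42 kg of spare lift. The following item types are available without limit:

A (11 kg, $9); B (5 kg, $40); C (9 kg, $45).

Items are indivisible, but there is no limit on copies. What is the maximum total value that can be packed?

Best value-per-unit is B at 40/5, and filling with it alone uses weight 8×5=40. No mix of the others beats 8×40 = 320.

$320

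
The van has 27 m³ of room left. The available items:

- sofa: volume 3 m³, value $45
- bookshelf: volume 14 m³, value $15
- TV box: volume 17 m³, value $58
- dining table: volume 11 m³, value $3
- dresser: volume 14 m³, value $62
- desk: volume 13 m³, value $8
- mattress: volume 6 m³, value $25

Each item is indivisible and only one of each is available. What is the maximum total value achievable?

Check high-value combinations within 27 m³:
- sofa+dresser+mattress: volume 3+14+6=23, value 45+62+25=132
- sofa+TV box+mattress: volume 3+17+6=26, value 45+58+25=128
- sofa+dresser: volume 3+14=17, value 45+62=107
Best: $132.

$132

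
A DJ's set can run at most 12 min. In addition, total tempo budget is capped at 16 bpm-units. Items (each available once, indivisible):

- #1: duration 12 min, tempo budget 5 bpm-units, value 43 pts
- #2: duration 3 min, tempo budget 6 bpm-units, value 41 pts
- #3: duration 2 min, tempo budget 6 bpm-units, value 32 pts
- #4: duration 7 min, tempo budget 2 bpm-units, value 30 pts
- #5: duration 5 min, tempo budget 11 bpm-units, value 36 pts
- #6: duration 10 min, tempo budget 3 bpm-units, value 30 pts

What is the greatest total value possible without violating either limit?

Feasible sets respecting both limits:
- #2+#3+#4: duration 12, tempo budget 14, value 103
- #2+#3: duration 5, tempo budget 12, value 73
- #2+#4: duration 10, tempo budget 8, value 71
Best: 103 pts.

103 pts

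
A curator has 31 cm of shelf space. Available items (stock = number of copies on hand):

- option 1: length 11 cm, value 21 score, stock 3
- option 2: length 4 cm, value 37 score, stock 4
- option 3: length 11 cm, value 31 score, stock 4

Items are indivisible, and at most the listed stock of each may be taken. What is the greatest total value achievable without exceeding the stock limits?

Best selections within length 31 and stock limits:
- 4×option 2 + 1×option 3: length 27, value 179
- 1×option 1 + 4×option 2: length 27, value 169
- 4×option 2: length 16, value 148
- 3×option 2 + 1×option 3: length 23, value 142
Best: 179 score.

179 score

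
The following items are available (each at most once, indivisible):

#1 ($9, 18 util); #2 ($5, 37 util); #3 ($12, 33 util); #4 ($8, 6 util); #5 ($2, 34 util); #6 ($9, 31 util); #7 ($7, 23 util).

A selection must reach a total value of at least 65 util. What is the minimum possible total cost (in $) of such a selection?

Subsets with value ≥ 65, sorted by total cost:
- #2+#5: cost 7, value 71
- #5+#6: cost 11, value 65
- #2+#5+#7: cost 14, value 94
- #2+#6: cost 14, value 68
Minimum cost: 7 $.

7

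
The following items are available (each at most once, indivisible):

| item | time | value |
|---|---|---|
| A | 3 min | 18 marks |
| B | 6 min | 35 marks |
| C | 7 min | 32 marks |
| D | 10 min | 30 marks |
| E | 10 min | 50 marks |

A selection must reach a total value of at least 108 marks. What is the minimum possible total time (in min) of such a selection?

23

Subsets with value ≥ 108, sorted by total time:
- B+C+E: time 23, value 117
- A+B+C+E: time 26, value 135
Minimum time: 23 min.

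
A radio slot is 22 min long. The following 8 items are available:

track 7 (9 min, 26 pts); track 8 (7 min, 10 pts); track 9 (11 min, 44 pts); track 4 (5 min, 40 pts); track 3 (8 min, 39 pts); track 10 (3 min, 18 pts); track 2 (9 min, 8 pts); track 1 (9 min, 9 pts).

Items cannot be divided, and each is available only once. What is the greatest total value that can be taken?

Check high-value combinations within 22 min:
- track 7+track 4+track 3: duration 9+5+8=22, value 26+40+39=105
- track 9+track 4+track 10: duration 11+5+3=19, value 44+40+18=102
- track 9+track 3+track 10: duration 11+8+3=22, value 44+39+18=101
- track 4+track 3+track 10: duration 5+8+3=16, value 40+39+18=97
Best: 105 pts.

105 pts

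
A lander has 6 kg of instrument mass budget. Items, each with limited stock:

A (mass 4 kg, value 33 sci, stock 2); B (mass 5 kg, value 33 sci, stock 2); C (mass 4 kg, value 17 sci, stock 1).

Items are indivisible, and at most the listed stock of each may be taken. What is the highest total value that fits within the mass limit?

Top feasible selections:
- 1×A: mass 4, value 33
- 1×B: mass 5, value 33
- 1×C: mass 4, value 17
Best: 33 sci.

33 sci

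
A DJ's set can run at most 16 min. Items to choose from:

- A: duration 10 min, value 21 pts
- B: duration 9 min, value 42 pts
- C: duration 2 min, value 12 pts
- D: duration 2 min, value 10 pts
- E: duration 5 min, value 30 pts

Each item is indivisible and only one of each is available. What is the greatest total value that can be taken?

84 pts

Check high-value combinations within 16 min:
- B+C+E: duration 9+2+5=16, value 42+12+30=84
- B+D+E: duration 9+2+5=16, value 42+10+30=82
- B+E: duration 9+5=14, value 42+30=72
- B+C+D: duration 9+2+2=13, value 42+12+10=64
Best: 84 pts.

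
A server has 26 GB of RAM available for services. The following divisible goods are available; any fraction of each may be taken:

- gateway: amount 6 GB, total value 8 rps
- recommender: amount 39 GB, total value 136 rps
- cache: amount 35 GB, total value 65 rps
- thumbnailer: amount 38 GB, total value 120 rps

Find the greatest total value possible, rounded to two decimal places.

Take in order of value per unit:
- recommender (136/39 per unit): 26 of 39 → value 26×136/39 = 90.6667, running total 90.67
Total 90.67.

90.67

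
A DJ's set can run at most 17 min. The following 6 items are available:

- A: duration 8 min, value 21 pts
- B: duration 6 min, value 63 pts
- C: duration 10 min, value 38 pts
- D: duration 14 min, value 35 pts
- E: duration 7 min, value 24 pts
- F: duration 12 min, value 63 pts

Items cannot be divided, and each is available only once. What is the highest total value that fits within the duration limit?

Check high-value combinations within 17 min:
- B+C: duration 6+10=16, value 63+38=101
- B+E: duration 6+7=13, value 63+24=87
- A+B: duration 8+6=14, value 21+63=84
Best: 101 pts.

101 pts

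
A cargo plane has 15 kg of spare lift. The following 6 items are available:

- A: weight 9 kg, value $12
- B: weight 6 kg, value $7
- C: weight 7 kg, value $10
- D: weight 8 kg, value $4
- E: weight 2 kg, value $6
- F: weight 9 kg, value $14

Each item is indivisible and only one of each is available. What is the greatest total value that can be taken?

$23

Check high-value combinations within 15 kg:
- B+C+E: weight 6+7+2=15, value 7+10+6=23
- B+F: weight 6+9=15, value 7+14=21
- E+F: weight 2+9=11, value 6+14=20
- A+B: weight 9+6=15, value 12+7=19
Best: $23.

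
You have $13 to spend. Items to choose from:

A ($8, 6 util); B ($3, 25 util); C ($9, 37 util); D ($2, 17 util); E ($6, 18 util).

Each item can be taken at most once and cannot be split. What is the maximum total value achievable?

Check high-value combinations within $13:
- B+C: cost 3+9=12, value 25+37=62
- B+D+E: cost 3+2+6=11, value 25+17+18=60
- C+D: cost 9+2=11, value 37+17=54
- A+B+D: cost 8+3+2=13, value 6+25+17=48
Best: 62 util.

62 util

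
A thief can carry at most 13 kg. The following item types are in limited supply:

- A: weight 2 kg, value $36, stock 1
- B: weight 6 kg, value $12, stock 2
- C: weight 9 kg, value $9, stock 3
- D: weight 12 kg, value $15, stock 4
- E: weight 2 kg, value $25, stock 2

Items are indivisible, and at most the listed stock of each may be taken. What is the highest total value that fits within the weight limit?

Best selections within weight 13 and stock limits:
- 1×A + 1×B + 2×E: weight 12, value 98
- 1×A + 2×E: weight 6, value 86
- 1×A + 1×B + 1×E: weight 10, value 73
- 1×A + 1×C + 1×E: weight 13, value 70
Best: $98.

$98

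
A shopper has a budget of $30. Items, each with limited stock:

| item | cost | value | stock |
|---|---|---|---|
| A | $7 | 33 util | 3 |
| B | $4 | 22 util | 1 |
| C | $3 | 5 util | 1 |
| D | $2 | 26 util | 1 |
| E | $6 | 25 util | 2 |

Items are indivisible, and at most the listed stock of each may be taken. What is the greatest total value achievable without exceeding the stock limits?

Top feasible selections:
- 3×A + 1×B + 1×C + 1×D: cost 30, value 152
- 3×A + 1×D + 1×E: cost 29, value 150
Best: 152 util.

152 util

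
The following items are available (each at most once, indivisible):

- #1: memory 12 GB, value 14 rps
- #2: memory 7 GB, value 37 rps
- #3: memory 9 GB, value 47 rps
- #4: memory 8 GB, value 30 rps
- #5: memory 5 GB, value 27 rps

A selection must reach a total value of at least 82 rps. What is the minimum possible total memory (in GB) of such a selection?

16

Subsets with value ≥ 82, sorted by total memory:
- #2+#3: memory 16, value 84
- #2+#4+#5: memory 20, value 94
Minimum memory: 16 GB.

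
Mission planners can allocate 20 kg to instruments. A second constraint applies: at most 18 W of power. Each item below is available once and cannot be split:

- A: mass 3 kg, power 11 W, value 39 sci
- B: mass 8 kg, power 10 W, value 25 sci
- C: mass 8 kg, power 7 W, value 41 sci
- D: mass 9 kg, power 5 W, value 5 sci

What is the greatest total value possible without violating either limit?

Feasible sets respecting both limits:
- A+C: mass 11, power 18, value 80
- B+C: mass 16, power 17, value 66
- C+D: mass 17, power 12, value 46
Best: 80 sci.

80 sci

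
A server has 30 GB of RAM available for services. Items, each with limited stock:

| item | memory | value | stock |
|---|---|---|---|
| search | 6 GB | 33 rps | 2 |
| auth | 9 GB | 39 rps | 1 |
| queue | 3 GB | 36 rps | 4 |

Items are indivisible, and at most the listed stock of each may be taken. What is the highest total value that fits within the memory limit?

Best selections within memory 30 and stock limits:
- 1×search + 1×auth + 4×queue: memory 27, value 216
- 2×search + 1×auth + 3×queue: memory 30, value 213
- 2×search + 4×queue: memory 24, value 210
Best: 216 rps.

216 rps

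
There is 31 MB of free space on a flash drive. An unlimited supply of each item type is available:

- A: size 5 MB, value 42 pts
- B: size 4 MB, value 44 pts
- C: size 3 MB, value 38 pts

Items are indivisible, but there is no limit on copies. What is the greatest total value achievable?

386 pts

Best value-per-unit is C at 38/3; filling with it alone gives 10×38 = 380.
Optimal mix: 1×B + 9×C → size 31, value 386.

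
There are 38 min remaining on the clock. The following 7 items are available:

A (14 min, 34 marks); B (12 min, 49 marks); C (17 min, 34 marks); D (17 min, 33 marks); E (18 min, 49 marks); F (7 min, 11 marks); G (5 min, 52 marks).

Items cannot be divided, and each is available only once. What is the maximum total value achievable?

Check high-value combinations within 38 min:
- B+E+G: time 12+18+5=35, value 49+49+52=150
- A+B+F+G: time 14+12+7+5=38, value 34+49+11+52=146
- A+B+G: time 14+12+5=31, value 34+49+52=135
- B+C+G: time 12+17+5=34, value 49+34+52=135
- A+E+G: time 14+18+5=37, value 34+49+52=135
Best: 150 marks.

150 marks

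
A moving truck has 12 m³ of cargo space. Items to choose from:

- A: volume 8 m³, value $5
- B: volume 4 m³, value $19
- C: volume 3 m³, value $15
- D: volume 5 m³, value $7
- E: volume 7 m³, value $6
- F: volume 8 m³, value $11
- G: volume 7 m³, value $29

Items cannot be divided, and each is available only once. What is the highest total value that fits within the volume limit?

Check high-value combinations within 12 m³:
- B+G: volume 4+7=11, value 19+29=48
- C+G: volume 3+7=10, value 15+29=44
- B+C+D: volume 4+3+5=12, value 19+15+7=41
Best: $48.

$48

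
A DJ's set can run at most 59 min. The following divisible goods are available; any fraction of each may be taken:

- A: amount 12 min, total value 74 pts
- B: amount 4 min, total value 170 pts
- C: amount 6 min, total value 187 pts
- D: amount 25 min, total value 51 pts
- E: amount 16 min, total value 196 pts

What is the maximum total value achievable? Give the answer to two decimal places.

Take in order of value per unit:
- B (170/4 per unit): all 4 → value 170, running total 170.00
- C (187/6 per unit): all 6 → value 187, running total 357.00
- E (196/16 per unit): all 16 → value 196, running total 553.00
- A (74/12 per unit): all 12 → value 74, running total 627.00
- D (51/25 per unit): 21 of 25 → value 21×51/25 = 42.8400, running total 669.84
Total 669.84.

669.84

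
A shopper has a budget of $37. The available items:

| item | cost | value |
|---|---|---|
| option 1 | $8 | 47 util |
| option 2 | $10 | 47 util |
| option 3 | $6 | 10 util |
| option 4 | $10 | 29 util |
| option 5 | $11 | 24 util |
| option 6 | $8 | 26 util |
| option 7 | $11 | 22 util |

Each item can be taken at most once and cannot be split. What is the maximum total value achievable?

149 util

This is a 0/1 knapsack; check combinations near the capacity.
- option 1+option 2+option 4+option 6: cost 8+10+10+8=36, value 47+47+29+26=149
- option 1+option 2+option 5+option 6: cost 8+10+11+8=37, value 47+47+24+26=144
- option 1+option 2+option 6+option 7: cost 8+10+8+11=37, value 47+47+26+22=142
- option 1+option 2+option 3+option 4: cost 8+10+6+10=34, value 47+47+10+29=133
Best: 149 util.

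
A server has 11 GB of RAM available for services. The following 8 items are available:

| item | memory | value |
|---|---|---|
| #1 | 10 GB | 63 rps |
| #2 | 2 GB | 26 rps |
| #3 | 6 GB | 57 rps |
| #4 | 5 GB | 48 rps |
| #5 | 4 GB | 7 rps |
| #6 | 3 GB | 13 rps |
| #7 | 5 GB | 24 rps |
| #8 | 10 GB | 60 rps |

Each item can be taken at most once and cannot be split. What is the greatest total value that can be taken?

Check high-value combinations within 11 GB:
- #3+#4: memory 6+5=11, value 57+48=105
- #2+#3+#6: memory 2+6+3=11, value 26+57+13=96
- #2+#4+#6: memory 2+5+3=10, value 26+48+13=87
- #2+#3: memory 2+6=8, value 26+57=83
Best: 105 rps.

105 rps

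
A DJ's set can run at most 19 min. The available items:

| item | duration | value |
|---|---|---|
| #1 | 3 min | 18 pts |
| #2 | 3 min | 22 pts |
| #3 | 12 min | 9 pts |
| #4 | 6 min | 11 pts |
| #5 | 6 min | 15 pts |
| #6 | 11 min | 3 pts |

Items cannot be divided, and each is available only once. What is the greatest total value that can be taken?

This is a 0/1 knapsack; check combinations near the capacity.
- #1+#2+#4+#5: duration 3+3+6+6=18, value 18+22+11+15=66
- #1+#2+#5: duration 3+3+6=12, value 18+22+15=55
- #1+#2+#4: duration 3+3+6=12, value 18+22+11=51
- #1+#2+#3: duration 3+3+12=18, value 18+22+9=49
Best: 66 pts.

66 pts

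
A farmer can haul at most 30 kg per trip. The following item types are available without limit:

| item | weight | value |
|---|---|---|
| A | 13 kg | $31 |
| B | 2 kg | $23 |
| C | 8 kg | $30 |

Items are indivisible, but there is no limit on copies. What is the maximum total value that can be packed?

$345

Best value-per-unit is B at 23/2, and filling with it alone uses weight 15×2=30. No mix of the others beats 15×23 = 345.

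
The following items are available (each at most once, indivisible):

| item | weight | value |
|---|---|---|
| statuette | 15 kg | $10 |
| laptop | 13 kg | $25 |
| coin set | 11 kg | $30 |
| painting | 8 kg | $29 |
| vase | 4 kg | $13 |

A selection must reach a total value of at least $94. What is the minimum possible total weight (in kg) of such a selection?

Subsets with value ≥ 94, sorted by total weight:
- laptop+coin set+painting+vase: weight 36, value 97
- statuette+laptop+coin set+painting: weight 47, value 94
- statuette+laptop+coin set+painting+vase: weight 51, value 107
Minimum weight: 36 kg.

36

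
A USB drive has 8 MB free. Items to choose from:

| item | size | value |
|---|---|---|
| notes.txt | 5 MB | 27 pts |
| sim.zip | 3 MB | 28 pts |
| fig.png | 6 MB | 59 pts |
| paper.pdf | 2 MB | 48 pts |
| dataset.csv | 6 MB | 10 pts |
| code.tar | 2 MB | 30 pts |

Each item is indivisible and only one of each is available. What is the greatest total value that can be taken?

107 pts

This is a 0/1 knapsack; check combinations near the capacity.
- fig.png+paper.pdf: size 6+2=8, value 59+48=107
- sim.zip+paper.pdf+code.tar: size 3+2+2=7, value 28+48+30=106
- fig.png+code.tar: size 6+2=8, value 59+30=89
Best: 107 pts.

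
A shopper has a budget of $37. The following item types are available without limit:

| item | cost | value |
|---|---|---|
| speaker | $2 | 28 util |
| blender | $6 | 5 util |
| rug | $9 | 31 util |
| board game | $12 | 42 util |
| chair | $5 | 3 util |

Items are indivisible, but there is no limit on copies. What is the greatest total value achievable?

Best value-per-unit is speaker at 28/2, and filling with it alone uses cost 18×2=36. No mix of the others beats 18×28 = 504.

504 util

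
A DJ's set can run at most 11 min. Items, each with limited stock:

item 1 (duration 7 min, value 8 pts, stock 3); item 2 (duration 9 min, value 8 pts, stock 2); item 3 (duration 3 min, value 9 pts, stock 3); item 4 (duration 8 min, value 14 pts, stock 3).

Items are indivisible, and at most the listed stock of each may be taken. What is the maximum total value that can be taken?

27 pts

Top feasible selections:
- 3×item 3: duration 9, value 27
- 1×item 3 + 1×item 4: duration 11, value 23
- 2×item 3: duration 6, value 18
- 1×item 1 + 1×item 3: duration 10, value 17
Best: 27 pts.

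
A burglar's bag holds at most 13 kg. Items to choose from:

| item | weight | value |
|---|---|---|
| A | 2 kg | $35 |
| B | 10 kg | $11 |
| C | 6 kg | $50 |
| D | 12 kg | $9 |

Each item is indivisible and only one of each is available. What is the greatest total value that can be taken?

$85

Check high-value combinations within 13 kg:
- A+C: weight 2+6=8, value 35+50=85
- C: weight 6, value 50
- A+B: weight 2+10=12, value 35+11=46
- A: weight 2, value 35
- B: weight 10, value 11
Best: $85.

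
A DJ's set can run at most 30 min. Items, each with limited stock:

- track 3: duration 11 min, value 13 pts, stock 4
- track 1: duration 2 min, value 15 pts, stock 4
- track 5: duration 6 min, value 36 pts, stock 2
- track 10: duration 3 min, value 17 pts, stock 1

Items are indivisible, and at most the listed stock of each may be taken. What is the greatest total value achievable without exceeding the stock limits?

Best selections within duration 30 and stock limits:
- 4×track 1 + 2×track 5 + 1×track 10: duration 23, value 149
- 3×track 1 + 2×track 5 + 1×track 10: duration 21, value 134
- 4×track 1 + 2×track 5: duration 20, value 132
Best: 149 pts.

149 pts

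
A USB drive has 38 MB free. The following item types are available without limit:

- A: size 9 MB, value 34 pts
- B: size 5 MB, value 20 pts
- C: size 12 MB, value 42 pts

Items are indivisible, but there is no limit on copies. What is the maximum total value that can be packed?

Best value-per-unit is B at 20/5; filling with it alone gives 7×20 = 140.
Optimal mix: 2×A + 4×B → size 38, value 148.

148 pts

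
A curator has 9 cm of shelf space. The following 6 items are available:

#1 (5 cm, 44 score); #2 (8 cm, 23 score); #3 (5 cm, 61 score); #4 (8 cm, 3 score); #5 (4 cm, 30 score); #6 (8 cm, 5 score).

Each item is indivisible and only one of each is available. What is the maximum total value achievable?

Check high-value combinations within 9 cm:
- #3+#5: length 5+4=9, value 61+30=91
- #1+#5: length 5+4=9, value 44+30=74
- #3: length 5, value 61
Best: 91 score.

91 score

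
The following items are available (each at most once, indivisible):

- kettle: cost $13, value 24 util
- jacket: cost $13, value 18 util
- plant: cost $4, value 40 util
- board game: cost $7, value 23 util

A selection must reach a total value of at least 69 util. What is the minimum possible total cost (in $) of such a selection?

Subsets with value ≥ 69, sorted by total cost:
- kettle+plant+board game: cost 24, value 87
- jacket+plant+board game: cost 24, value 81
- kettle+jacket+plant: cost 30, value 82
Minimum cost: 24 $.

24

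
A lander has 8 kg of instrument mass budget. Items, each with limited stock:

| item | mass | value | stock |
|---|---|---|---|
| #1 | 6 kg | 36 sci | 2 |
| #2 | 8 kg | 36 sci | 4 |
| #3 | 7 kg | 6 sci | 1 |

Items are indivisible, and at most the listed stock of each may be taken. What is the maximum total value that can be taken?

Best selections within mass 8 and stock limits:
- 1×#1: mass 6, value 36
- 1×#2: mass 8, value 36
Best: 36 sci.

36 sci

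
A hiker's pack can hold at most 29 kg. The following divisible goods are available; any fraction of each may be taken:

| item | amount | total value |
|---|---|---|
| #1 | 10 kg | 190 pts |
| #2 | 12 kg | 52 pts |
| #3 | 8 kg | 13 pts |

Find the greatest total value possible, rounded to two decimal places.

253.38

Take in order of value per unit:
- #1 (190/10 per unit): all 10 → value 190, running total 190.00
- #2 (52/12 per unit): all 12 → value 52, running total 242.00
- #3 (13/8 per unit): 7 of 8 → value 7×13/8 = 11.3750, running total 253.38
Total 253.38.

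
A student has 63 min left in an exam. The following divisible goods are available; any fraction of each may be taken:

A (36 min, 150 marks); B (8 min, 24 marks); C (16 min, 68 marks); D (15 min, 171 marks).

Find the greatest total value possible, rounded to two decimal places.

Take in order of value per unit:
- D (171/15 per unit): all 15 → value 171, running total 171.00
- C (68/16 per unit): all 16 → value 68, running total 239.00
- A (150/36 per unit): 32 of 36 → value 32×150/36 = 133.3333, running total 372.33
Total 372.33.

372.33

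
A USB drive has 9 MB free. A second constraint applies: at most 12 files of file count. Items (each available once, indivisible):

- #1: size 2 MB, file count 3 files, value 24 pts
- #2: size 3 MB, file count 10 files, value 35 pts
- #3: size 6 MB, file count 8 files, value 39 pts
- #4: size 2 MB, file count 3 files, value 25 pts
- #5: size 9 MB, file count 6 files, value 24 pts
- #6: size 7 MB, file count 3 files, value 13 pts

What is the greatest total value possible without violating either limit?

64 pts

Feasible sets respecting both limits:
- #3+#4: size 8, file count 11, value 64
- #1+#3: size 8, file count 11, value 63
- #1+#4: size 4, file count 6, value 49
- #3: size 6, file count 8, value 39
Best: 64 pts.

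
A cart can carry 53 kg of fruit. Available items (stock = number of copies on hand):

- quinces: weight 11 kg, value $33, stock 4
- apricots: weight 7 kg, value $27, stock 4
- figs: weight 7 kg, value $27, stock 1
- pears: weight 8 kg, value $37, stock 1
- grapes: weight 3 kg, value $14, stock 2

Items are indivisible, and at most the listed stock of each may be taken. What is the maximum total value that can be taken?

Best selections within weight 53 and stock limits:
- 1×quinces + 3×apricots + 1×figs + 1×pears + 2×grapes: weight 53, value 206
- 1×quinces + 4×apricots + 1×pears + 2×grapes: weight 53, value 206
- 4×apricots + 1×figs + 1×pears + 2×grapes: weight 49, value 200
Best: $206.

$206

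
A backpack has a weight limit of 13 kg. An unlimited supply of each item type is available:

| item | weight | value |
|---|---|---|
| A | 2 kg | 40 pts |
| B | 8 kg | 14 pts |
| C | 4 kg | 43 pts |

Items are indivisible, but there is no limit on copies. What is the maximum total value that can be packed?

240 pts

Best value-per-unit is A at 40/2, and filling with it alone uses weight 6×2=12. No mix of the others beats 6×40 = 240.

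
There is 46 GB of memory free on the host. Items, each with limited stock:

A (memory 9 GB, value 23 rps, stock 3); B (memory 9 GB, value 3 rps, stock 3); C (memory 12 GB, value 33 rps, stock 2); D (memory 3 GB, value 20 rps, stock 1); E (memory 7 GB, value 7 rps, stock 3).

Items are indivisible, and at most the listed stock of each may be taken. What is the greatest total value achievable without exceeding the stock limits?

132 rps

Best selections within memory 46 and stock limits:
- 2×A + 2×C + 1×D: memory 45, value 132
- 3×A + 1×C + 1×D: memory 42, value 122
- 1×A + 2×C + 1×D + 1×E: memory 43, value 116
Best: 132 rps.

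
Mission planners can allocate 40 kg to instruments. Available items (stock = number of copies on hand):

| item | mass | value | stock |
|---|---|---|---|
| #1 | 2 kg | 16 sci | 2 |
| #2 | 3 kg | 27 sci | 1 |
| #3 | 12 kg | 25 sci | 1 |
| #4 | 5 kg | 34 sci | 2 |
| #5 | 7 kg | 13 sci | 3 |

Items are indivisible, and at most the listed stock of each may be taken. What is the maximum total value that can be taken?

166 sci

Top feasible selections:
- 2×#1 + 1×#2 + 2×#4 + 3×#5: mass 38, value 166
- 2×#1 + 1×#2 + 1×#3 + 2×#4 + 1×#5: mass 36, value 165
- 2×#1 + 1×#2 + 2×#4 + 2×#5: mass 31, value 153
Best: 166 sci.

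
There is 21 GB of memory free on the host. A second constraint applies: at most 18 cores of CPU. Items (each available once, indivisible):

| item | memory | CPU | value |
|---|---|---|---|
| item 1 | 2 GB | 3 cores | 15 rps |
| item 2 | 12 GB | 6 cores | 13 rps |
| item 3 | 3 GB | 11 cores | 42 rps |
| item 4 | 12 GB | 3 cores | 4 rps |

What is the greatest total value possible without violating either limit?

61 rps

Feasible sets respecting both limits:
- item 1+item 3+item 4: memory 17, CPU 17, value 61
- item 1+item 3: memory 5, CPU 14, value 57
- item 2+item 3: memory 15, CPU 17, value 55
- item 3+item 4: memory 15, CPU 14, value 46
Best: 61 rps.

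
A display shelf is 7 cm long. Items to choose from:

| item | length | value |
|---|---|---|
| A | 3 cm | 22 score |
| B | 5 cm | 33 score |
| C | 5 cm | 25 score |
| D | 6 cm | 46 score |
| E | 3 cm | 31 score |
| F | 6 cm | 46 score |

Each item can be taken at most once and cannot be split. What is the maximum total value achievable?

53 score

Check high-value combinations within 7 cm:
- A+E: length 3+3=6, value 22+31=53
- D: length 6, value 46
- F: length 6, value 46
- B: length 5, value 33
Best: 53 score.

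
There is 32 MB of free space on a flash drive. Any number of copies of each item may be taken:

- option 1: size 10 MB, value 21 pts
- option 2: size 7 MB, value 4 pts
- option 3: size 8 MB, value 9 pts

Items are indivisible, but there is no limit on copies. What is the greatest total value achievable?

Best value-per-unit is option 1 at 21/10, and filling with it alone uses size 3×10=30. No mix of the others beats 3×21 = 63.

63 pts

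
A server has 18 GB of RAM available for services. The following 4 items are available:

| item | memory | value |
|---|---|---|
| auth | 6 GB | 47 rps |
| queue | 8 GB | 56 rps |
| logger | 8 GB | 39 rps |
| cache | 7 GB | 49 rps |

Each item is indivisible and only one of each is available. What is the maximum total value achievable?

This is a 0/1 knapsack; check combinations near the capacity.
- queue+cache: memory 8+7=15, value 56+49=105
- auth+queue: memory 6+8=14, value 47+56=103
- auth+cache: memory 6+7=13, value 47+49=96
Best: 105 rps.

105 rps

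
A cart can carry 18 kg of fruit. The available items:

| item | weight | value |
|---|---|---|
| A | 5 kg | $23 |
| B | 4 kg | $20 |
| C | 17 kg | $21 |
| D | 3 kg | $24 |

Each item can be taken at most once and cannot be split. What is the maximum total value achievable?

Check high-value combinations within 18 kg:
- A+B+D: weight 5+4+3=12, value 23+20+24=67
- A+D: weight 5+3=8, value 23+24=47
- B+D: weight 4+3=7, value 20+24=44
Best: $67.

$67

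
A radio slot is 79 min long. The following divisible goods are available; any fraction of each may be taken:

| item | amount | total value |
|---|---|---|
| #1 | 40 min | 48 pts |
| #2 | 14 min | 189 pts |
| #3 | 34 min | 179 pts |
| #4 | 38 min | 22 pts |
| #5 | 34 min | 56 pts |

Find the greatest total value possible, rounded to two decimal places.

Take in order of value per unit:
- #2 (189/14 per unit): all 14 → value 189, running total 189.00
- #3 (179/34 per unit): all 34 → value 179, running total 368.00
- #5 (56/34 per unit): 31 of 34 → value 31×56/34 = 51.0588, running total 419.06
Total 419.06.

419.06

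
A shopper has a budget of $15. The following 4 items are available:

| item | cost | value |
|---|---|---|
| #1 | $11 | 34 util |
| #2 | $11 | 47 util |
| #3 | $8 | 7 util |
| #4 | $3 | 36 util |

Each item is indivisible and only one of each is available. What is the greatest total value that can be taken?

83 util

Check high-value combinations within $15:
- #2+#4: cost 11+3=14, value 47+36=83
- #1+#4: cost 11+3=14, value 34+36=70
- #2: cost 11, value 47
- #3+#4: cost 8+3=11, value 7+36=43
Best: 83 util.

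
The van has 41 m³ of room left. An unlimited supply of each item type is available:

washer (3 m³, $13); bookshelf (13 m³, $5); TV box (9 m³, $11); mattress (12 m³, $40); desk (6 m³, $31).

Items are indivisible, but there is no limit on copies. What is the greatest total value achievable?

$199

Best value-per-unit is desk at 31/6; filling with it alone gives 6×31 = 186.
Optimal mix: 1×washer + 6×desk → volume 39, value 199.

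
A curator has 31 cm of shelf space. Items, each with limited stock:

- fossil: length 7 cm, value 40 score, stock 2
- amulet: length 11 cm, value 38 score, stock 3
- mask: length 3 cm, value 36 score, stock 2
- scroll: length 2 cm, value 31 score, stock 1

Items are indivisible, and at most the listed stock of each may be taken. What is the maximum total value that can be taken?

Top feasible selections:
- 2×fossil + 1×amulet + 2×mask: length 31, value 190
- 2×fossil + 1×amulet + 1×mask + 1×scroll: length 30, value 185
- 2×fossil + 2×mask + 1×scroll: length 22, value 183
- 1×fossil + 1×amulet + 2×mask + 1×scroll: length 26, value 181
Best: 190 score.

190 score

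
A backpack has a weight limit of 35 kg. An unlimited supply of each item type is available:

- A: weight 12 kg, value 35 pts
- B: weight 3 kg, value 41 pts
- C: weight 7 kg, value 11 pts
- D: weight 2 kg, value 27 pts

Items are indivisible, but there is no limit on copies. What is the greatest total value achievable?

Best value-per-unit is B at 41/3; filling with it alone gives 11×41 = 451.
Optimal mix: 11×B + 1×D → weight 35, value 478.

478 pts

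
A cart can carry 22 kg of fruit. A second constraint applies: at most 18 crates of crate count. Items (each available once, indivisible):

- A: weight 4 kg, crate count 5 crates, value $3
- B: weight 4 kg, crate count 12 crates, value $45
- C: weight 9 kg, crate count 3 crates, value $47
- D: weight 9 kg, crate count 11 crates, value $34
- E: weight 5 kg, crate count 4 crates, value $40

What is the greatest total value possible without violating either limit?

Feasible sets respecting both limits:
- B+C: weight 13, crate count 15, value 92
- A+C+E: weight 18, crate count 12, value 90
- C+E: weight 14, crate count 7, value 87
- B+E: weight 9, crate count 16, value 85
Best: $92.

$92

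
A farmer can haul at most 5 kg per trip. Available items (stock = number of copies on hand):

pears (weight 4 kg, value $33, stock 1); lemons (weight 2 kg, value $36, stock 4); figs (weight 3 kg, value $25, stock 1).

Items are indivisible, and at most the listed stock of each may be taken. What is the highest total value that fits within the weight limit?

$72

Best selections within weight 5 and stock limits:
- 2×lemons: weight 4, value 72
- 1×lemons + 1×figs: weight 5, value 61
- 1×lemons: weight 2, value 36
Best: $72.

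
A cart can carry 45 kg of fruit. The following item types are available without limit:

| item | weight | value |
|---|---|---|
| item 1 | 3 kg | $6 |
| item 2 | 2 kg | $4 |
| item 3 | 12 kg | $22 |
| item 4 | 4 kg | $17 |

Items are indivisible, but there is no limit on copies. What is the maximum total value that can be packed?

$187

Best value-per-unit is item 4 at 17/4, and filling with it alone uses weight 11×4=44. No mix of the others beats 11×17 = 187.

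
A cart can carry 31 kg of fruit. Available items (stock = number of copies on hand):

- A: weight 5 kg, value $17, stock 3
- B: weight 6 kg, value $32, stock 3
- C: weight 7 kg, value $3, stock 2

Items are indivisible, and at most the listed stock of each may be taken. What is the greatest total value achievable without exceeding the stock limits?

$130

Top feasible selections:
- 2×A + 3×B: weight 28, value 130
- 1×A + 3×B + 1×C: weight 30, value 116
- 3×A + 2×B: weight 27, value 115
Best: $130.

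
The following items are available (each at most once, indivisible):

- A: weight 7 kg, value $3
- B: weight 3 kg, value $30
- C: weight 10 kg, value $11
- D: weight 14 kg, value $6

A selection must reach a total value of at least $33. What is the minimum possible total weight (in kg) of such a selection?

10

Subsets with value ≥ 33, sorted by total weight:
- A+B: weight 10, value 33
- B+C: weight 13, value 41
- B+D: weight 17, value 36
Minimum weight: 10 kg.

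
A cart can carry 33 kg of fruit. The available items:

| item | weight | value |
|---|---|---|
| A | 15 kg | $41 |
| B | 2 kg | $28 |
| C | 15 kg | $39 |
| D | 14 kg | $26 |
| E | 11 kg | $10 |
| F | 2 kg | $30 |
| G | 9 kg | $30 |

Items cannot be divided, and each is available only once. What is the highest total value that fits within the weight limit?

$129

This is a 0/1 knapsack; check combinations near the capacity.
- A+B+F+G: weight 15+2+2+9=28, value 41+28+30+30=129
- B+C+F+G: weight 2+15+2+9=28, value 28+39+30+30=127
- A+B+D+F: weight 15+2+14+2=33, value 41+28+26+30=125
Best: $129.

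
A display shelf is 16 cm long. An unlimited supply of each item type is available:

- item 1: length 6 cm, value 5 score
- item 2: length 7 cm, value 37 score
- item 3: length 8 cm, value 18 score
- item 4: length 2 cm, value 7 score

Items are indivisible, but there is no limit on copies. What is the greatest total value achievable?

81 score

Best value-per-unit is item 2 at 37/7; filling with it alone gives 2×37 = 74.
Optimal mix: 2×item 2 + 1×item 4 → length 16, value 81.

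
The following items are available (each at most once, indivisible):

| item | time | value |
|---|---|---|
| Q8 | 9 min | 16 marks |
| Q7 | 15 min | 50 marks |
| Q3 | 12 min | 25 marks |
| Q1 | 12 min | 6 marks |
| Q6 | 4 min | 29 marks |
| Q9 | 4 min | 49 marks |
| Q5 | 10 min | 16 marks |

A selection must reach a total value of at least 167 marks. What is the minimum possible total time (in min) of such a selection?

44

Subsets with value ≥ 167, sorted by total time:
- Q8+Q7+Q3+Q6+Q9: time 44, value 169
- Q7+Q3+Q6+Q9+Q5: time 45, value 169
Minimum time: 44 min.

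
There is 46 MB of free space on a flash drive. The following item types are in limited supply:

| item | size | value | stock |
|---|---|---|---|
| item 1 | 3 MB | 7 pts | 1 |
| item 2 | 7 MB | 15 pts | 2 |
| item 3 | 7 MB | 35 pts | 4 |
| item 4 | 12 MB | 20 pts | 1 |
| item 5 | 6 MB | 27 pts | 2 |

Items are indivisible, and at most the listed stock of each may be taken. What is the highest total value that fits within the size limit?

201 pts

Best selections within size 46 and stock limits:
- 1×item 1 + 4×item 3 + 2×item 5: size 43, value 201
- 4×item 3 + 2×item 5: size 40, value 194
- 1×item 1 + 1×item 2 + 4×item 3 + 1×item 5: size 44, value 189
- 4×item 3 + 1×item 4 + 1×item 5: size 46, value 187
Best: 201 pts.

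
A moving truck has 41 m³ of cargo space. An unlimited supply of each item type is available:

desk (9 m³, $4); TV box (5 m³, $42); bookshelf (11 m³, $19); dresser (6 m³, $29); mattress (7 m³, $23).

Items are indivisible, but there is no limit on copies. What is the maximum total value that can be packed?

Best value-per-unit is TV box at 42/5, and filling with it alone uses volume 8×5=40. No mix of the others beats 8×42 = 336.

$336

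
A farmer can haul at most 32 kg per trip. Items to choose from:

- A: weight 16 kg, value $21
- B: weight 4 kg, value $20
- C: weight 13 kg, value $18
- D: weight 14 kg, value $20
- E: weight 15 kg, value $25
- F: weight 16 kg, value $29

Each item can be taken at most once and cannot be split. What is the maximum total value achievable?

This is a 0/1 knapsack; check combinations near the capacity.
- B+C+E: weight 4+13+15=32, value 20+18+25=63
- B+C+D: weight 4+13+14=31, value 20+18+20=58
- E+F: weight 15+16=31, value 25+29=54
- A+F: weight 16+16=32, value 21+29=50
- B+F: weight 4+16=20, value 20+29=49
Best: $63.

$63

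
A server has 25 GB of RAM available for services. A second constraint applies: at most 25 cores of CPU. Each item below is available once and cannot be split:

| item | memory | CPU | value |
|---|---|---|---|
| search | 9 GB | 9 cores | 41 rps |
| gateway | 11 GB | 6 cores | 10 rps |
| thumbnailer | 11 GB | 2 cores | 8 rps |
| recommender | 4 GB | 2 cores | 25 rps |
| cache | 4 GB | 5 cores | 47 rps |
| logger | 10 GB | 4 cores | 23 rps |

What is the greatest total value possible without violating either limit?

Feasible sets respecting both limits:
- search+recommender+cache: memory 17, CPU 16, value 113
- search+cache+logger: memory 23, CPU 18, value 111
- search+gateway+cache: memory 24, CPU 20, value 98
- search+thumbnailer+cache: memory 24, CPU 16, value 96
Best: 113 rps.

113 rps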